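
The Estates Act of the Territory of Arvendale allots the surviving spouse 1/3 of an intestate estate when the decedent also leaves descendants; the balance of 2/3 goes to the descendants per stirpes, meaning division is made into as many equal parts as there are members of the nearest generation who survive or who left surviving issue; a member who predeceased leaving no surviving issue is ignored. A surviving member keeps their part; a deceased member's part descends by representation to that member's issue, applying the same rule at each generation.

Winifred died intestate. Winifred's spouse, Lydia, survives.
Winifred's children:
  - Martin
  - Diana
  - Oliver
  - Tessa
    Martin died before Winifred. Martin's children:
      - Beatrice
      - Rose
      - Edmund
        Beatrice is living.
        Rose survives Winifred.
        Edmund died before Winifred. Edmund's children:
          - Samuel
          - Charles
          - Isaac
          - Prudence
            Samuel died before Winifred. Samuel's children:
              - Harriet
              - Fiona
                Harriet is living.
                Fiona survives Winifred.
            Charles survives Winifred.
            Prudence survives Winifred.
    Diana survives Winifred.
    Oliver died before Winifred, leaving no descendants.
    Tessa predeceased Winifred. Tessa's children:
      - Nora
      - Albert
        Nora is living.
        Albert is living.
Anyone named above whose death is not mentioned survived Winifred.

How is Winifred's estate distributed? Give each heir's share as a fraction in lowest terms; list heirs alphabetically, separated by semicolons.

Albert 1/9; Beatrice 2/27; Charles 1/54; Diana 2/9; Fiona 1/108; Harriet 1/108; Isaac 1/54; Lydia 1/3; Nora 1/9; Prudence 1/54; Rose 2/27

Lydia, as surviving spouse, takes 1/3.
The remaining 2/3 passes to Winifred's descendants per stirpes.
Oliver left no surviving issue, so that branch lapses and is disregarded.
The 2/3 is divided into 3 equal shares of 2/9 among Martin, Diana, Tessa.
Martin predeceased; the 2/9 allotted to Martin's branch passes to Martin's issue by representation.
The 2/9 is divided into 3 equal shares of 2/27 among Beatrice, Rose, Edmund.
Beatrice is living and takes 2/27.
Rose is living and takes 2/27.
Edmund predeceased; the 2/27 allotted to Edmund's branch passes to Edmund's issue by representation.
The 2/27 is divided into 4 equal shares of 1/54 among Samuel, Charles, Isaac, Prudence.
Samuel predeceased; the 1/54 allotted to Samuel's branch passes to Samuel's issue by representation.
The 1/54 is divided into 2 equal shares of 1/108 among Harriet, Fiona.
Harriet is living and takes 1/108.
Fiona is living and takes 1/108.
Charles is living and takes 1/54.
Isaac is living and takes 1/54.
Prudence is living and takes 1/54.
Diana is living and takes 2/9.
Tessa predeceased; the 2/9 allotted to Tessa's branch passes to Tessa's issue by representation.
The 2/9 is divided into 2 equal shares of 1/9 among Nora, Albert.
Nora is living and takes 1/9.
Albert is living and takes 1/9.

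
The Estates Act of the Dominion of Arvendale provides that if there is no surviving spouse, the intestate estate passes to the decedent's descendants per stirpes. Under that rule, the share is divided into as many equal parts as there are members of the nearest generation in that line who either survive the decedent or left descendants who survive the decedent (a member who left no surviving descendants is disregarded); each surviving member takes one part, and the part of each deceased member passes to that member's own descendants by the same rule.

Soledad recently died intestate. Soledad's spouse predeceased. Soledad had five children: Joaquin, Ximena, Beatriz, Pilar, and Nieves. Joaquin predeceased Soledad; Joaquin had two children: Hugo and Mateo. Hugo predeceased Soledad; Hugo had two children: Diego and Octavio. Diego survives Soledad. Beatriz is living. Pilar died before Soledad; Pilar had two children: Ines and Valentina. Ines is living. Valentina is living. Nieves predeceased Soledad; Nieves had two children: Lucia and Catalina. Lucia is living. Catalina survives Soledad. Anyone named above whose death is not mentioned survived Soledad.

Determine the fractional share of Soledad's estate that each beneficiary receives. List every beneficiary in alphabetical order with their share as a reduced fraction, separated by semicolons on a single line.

Beatriz 1/5; Catalina 1/10; Diego 1/20; Ines 1/10; Lucia 1/10; Mateo 1/10; Octavio 1/20; Valentina 1/10; Ximena 1/5

There is no surviving spouse, so the entire estate passes to Soledad's descendants per stirpes.
The estate is divided into 5 equal shares of 1/5 among Joaquin, Ximena, Beatriz, Pilar, Nieves.
Joaquin predeceased; the 1/5 allotted to Joaquin's branch passes to Joaquin's issue by representation.
The 1/5 is divided into 2 equal shares of 1/10 among Hugo, Mateo.
Hugo predeceased; the 1/10 allotted to Hugo's branch passes to Hugo's issue by representation.
The 1/10 is divided into 2 equal shares of 1/20 among Diego, Octavio.
Diego is living and takes 1/20.
Octavio is living and takes 1/20.
Mateo is living and takes 1/10.
Ximena is living and takes 1/5.
Beatriz is living and takes 1/5.
Pilar predeceased; the 1/5 allotted to Pilar's branch passes to Pilar's issue by representation.
The 1/5 is divided into 2 equal shares of 1/10 among Ines, Valentina.
Ines is living and takes 1/10.
Valentina is living and takes 1/10.
Nieves predeceased; the 1/5 allotted to Nieves's branch passes to Nieves's issue by representation.
The 1/5 is divided into 2 equal shares of 1/10 among Lucia, Catalina.
Lucia is living and takes 1/10.
Catalina is living and takes 1/10.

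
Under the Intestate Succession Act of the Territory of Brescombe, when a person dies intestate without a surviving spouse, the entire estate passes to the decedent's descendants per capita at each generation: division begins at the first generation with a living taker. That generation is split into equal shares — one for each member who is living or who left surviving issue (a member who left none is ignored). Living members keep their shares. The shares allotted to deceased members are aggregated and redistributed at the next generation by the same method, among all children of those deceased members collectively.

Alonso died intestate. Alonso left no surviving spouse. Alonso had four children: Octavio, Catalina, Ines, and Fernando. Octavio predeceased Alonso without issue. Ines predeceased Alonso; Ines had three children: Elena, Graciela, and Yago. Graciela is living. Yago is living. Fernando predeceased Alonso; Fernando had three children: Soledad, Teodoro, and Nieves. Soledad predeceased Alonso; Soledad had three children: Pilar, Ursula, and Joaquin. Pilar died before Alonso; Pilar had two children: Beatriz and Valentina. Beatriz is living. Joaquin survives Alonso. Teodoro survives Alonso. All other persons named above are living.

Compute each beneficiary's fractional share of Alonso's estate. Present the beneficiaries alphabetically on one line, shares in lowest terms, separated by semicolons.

There is no surviving spouse, so the entire estate passes to Alonso's descendants per capita at each generation.
At generation 1 (Catalina, Ines, Fernando) there are 3 shares of (1)/3 = 1/3 each.
Living: Catalina — each takes 1/3.
Deceased: Ines and Fernando. Their combined 2/3 is pooled and carried to generation 2.
At generation 2 (Elena, Graciela, Yago, Soledad, Teodoro, Nieves) there are 6 shares of (2/3)/6 = 1/9 each.
Living: Elena, Graciela, Yago, Teodoro, and Nieves — each takes 1/9.
Deceased: Soledad. That 1/9 share is carried to generation 3.
At generation 3 (Pilar, Ursula, Joaquin) there are 3 shares of (1/9)/3 = 1/27 each.
Living: Ursula and Joaquin — each takes 1/27.
Deceased: Pilar. That 1/27 share is carried to generation 4.
At generation 4 (Beatriz, Valentina) there are 2 shares of (1/27)/2 = 1/54 each.
Living: Beatriz and Valentina — each takes 1/54.

Beatriz 1/54; Catalina 1/3; Elena 1/9; Graciela 1/9; Joaquin 1/27; Nieves 1/9; Teodoro 1/9; Ursula 1/27; Valentina 1/54; Yago 1/9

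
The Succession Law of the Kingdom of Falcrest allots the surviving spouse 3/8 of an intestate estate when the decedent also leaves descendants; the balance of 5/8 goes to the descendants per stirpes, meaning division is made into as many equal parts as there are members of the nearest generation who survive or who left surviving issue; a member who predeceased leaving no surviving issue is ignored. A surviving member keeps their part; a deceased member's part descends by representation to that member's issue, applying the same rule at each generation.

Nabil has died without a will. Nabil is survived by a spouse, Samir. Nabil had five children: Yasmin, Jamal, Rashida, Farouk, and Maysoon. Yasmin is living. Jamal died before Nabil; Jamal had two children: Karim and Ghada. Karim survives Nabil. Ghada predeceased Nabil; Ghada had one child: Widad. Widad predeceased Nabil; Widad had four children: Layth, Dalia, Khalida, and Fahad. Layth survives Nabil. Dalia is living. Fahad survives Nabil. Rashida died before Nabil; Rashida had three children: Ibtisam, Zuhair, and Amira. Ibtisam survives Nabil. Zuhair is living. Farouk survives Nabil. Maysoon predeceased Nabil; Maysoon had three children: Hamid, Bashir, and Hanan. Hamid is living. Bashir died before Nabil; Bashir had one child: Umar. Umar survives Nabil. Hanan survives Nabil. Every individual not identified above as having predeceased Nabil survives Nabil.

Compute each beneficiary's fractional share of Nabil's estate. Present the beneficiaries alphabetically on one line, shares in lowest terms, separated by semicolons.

Amira 1/24; Dalia 1/64; Fahad 1/64; Farouk 1/8; Hamid 1/24; Hanan 1/24; Ibtisam 1/24; Karim 1/16; Khalida 1/64; Layth 1/64; Samir 3/8; Umar 1/24; Yasmin 1/8; Zuhair 1/24

Samir, as surviving spouse, takes 3/8.
The remaining 5/8 passes to Nabil's descendants per stirpes.
The 5/8 is divided into 5 equal shares of 1/8 among Yasmin, Jamal, Rashida, Farouk, Maysoon.
Yasmin is living and takes 1/8.
Jamal predeceased; the 1/8 allotted to Jamal's branch passes to Jamal's issue by representation.
The 1/8 is divided into 2 equal shares of 1/16 among Karim, Ghada.
Karim is living and takes 1/16.
Ghada predeceased; the 1/16 allotted to Ghada's branch passes to Ghada's issue by representation.
Widad's line is the sole branch at this level, so the full 1/16 passes to Widad's issue by representation.
The 1/16 is divided into 4 equal shares of 1/64 among Layth, Dalia, Khalida, Fahad.
Layth is living and takes 1/64.
Dalia is living and takes 1/64.
Khalida is living and takes 1/64.
Fahad is living and takes 1/64.
Rashida predeceased; the 1/8 allotted to Rashida's branch passes to Rashida's issue by representation.
The 1/8 is divided into 3 equal shares of 1/24 among Ibtisam, Zuhair, Amira.
Ibtisam is living and takes 1/24.
Zuhair is living and takes 1/24.
Amira is living and takes 1/24.
Farouk is living and takes 1/8.
Maysoon predeceased; the 1/8 allotted to Maysoon's branch passes to Maysoon's issue by representation.
The 1/8 is divided into 3 equal shares of 1/24 among Hamid, Bashir, Hanan.
Hamid is living and takes 1/24.
Bashir predeceased; the 1/24 allotted to Bashir's branch passes to Bashir's issue by representation.
Umar is the sole taker at this level and receives the full 1/24.
Hanan is living and takes 1/24.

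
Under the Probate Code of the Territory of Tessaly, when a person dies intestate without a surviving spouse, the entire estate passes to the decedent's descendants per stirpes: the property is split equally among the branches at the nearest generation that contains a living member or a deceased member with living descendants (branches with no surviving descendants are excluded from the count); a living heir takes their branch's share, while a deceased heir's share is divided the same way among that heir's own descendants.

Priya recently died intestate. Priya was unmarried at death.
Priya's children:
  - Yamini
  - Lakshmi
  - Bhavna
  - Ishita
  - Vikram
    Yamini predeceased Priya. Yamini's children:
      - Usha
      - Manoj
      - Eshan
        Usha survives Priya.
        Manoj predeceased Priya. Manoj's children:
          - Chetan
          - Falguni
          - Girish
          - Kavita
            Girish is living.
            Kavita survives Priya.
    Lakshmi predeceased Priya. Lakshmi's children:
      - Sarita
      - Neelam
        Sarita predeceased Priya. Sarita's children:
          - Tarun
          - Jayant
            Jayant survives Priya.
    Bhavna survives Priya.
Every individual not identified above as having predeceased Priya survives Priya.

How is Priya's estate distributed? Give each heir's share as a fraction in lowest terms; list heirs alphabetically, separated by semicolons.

There is no surviving spouse, so the entire estate passes to Priya's descendants per stirpes.
The estate is divided into 5 equal shares of 1/5 among Yamini, Lakshmi, Bhavna, Ishita, Vikram.
Yamini predeceased; the 1/5 allotted to Yamini's branch passes to Yamini's issue by representation.
The 1/5 is divided into 3 equal shares of 1/15 among Usha, Manoj, Eshan.
Usha is living and takes 1/15.
Manoj predeceased; the 1/15 allotted to Manoj's branch passes to Manoj's issue by representation.
The 1/15 is divided into 4 equal shares of 1/60 among Chetan, Falguni, Girish, Kavita.
Chetan is living and takes 1/60.
Falguni is living and takes 1/60.
Girish is living and takes 1/60.
Kavita is living and takes 1/60.
Eshan is living and takes 1/15.
Lakshmi predeceased; the 1/5 allotted to Lakshmi's branch passes to Lakshmi's issue by representation.
The 1/5 is divided into 2 equal shares of 1/10 among Sarita, Neelam.
Sarita predeceased; the 1/10 allotted to Sarita's branch passes to Sarita's issue by representation.
The 1/10 is divided into 2 equal shares of 1/20 among Tarun, Jayant.
Tarun is living and takes 1/20.
Jayant is living and takes 1/20.
Neelam is living and takes 1/10.
Bhavna is living and takes 1/5.
Ishita is living and takes 1/5.
Vikram is living and takes 1/5.

Bhavna 1/5; Chetan 1/60; Eshan 1/15; Falguni 1/60; Girish 1/60; Ishita 1/5; Jayant 1/20; Kavita 1/60; Neelam 1/10; Tarun 1/20; Usha 1/15; Vikram 1/5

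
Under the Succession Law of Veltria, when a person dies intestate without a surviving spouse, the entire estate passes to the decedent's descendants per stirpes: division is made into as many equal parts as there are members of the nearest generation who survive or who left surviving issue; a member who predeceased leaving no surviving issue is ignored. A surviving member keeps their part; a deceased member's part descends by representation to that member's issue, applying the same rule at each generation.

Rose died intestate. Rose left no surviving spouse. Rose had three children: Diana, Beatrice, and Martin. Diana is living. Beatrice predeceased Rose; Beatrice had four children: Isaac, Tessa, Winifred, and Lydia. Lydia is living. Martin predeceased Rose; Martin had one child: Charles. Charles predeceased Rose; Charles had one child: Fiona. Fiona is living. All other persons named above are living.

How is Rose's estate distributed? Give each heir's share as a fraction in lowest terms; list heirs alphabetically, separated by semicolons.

There is no surviving spouse, so the entire estate passes to Rose's descendants per stirpes.
The estate is divided into 3 equal shares of 1/3 among Diana, Beatrice, Martin.
Diana is living and takes 1/3.
Beatrice predeceased; the 1/3 allotted to Beatrice's branch passes to Beatrice's issue by representation.
The 1/3 is divided into 4 equal shares of 1/12 among Isaac, Tessa, Winifred, Lydia.
Isaac is living and takes 1/12.
Tessa is living and takes 1/12.
Winifred is living and takes 1/12.
Lydia is living and takes 1/12.
Martin predeceased; the 1/3 allotted to Martin's branch passes to Martin's issue by representation.
Charles's line is the sole branch at this level, so the full 1/3 passes to Charles's issue by representation.
Fiona is the sole taker at this level and receives the full 1/3.

Diana 1/3; Fiona 1/3; Isaac 1/12; Lydia 1/12; Tessa 1/12; Winifred 1/12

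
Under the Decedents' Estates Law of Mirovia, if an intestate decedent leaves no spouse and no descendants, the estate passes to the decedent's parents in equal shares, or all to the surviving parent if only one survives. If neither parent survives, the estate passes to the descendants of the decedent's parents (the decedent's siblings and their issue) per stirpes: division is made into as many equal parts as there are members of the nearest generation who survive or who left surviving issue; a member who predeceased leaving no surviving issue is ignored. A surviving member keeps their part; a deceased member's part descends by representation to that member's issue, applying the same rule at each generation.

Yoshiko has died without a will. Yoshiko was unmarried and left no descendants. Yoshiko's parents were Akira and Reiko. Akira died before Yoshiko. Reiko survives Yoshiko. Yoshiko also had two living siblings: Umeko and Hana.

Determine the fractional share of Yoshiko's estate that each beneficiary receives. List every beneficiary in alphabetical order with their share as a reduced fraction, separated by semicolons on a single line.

Only one parent, Reiko, survives, so Reiko takes the entire estate. The siblings take nothing because a surviving parent has priority.

Reiko 1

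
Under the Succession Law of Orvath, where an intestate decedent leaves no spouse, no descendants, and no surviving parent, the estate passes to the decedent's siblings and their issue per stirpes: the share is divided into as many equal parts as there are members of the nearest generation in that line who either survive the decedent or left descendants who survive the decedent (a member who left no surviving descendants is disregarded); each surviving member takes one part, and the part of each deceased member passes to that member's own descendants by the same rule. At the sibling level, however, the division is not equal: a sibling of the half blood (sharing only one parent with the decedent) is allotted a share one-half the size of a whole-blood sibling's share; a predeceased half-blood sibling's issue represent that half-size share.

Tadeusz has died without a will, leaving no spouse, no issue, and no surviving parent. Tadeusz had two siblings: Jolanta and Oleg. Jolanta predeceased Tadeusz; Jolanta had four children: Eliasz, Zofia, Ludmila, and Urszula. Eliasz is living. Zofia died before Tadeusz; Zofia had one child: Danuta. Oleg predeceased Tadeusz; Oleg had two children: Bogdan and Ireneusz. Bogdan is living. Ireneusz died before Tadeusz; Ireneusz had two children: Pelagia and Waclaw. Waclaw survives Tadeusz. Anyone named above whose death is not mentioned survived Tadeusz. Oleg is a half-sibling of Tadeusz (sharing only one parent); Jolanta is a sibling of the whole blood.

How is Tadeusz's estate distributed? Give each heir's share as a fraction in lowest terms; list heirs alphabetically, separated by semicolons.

No spouse, descendants, or parent survives, so the estate passes to Tadeusz's siblings per stirpes.
Half-blood siblings count for one-half the weight of whole-blood siblings at the initial division.
Dividing 1 in proportion to weights (total weight 3/2): Jolanta (weight 1) → 2/3; Oleg (weight 1/2) → 1/3.
Jolanta predeceased; the 2/3 allotted to Jolanta's branch passes to Jolanta's issue by representation.
The 2/3 is divided into 4 equal shares of 1/6 among Eliasz, Zofia, Ludmila, Urszula.
Eliasz is living and takes 1/6.
Zofia predeceased; the 1/6 allotted to Zofia's branch passes to Zofia's issue by representation.
Danuta is the sole taker at this level and receives the full 1/6.
Ludmila is living and takes 1/6.
Urszula is living and takes 1/6.
Oleg predeceased; the 1/3 allotted to Oleg's branch passes to Oleg's issue by representation.
The 1/3 is divided into 2 equal shares of 1/6 among Bogdan, Ireneusz.
Bogdan is living and takes 1/6.
Ireneusz predeceased; the 1/6 allotted to Ireneusz's branch passes to Ireneusz's issue by representation.
The 1/6 is divided into 2 equal shares of 1/12 among Pelagia, Waclaw.
Pelagia is living and takes 1/12.
Waclaw is living and takes 1/12.

Bogdan 1/6; Danuta 1/6; Eliasz 1/6; Ludmila 1/6; Pelagia 1/12; Urszula 1/6; Waclaw 1/12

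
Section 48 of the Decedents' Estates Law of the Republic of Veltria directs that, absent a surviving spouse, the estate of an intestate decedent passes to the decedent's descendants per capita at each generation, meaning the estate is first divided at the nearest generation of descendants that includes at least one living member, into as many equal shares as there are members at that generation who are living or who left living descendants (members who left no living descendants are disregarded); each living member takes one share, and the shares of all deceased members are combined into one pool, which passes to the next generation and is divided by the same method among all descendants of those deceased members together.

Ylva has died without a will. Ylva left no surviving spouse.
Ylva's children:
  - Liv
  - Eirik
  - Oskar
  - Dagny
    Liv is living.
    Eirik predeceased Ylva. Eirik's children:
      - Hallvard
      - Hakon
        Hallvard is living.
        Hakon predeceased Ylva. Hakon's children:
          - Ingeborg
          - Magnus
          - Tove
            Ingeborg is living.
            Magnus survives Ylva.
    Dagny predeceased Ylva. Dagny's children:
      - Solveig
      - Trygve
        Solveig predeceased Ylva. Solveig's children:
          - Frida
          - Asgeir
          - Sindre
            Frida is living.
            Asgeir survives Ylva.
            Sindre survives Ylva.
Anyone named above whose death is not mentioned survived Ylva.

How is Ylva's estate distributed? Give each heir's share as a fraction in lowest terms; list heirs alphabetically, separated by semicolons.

Asgeir 1/24; Frida 1/24; Hallvard 1/8; Ingeborg 1/24; Liv 1/4; Magnus 1/24; Oskar 1/4; Sindre 1/24; Tove 1/24; Trygve 1/8

There is no surviving spouse, so the entire estate passes to Ylva's descendants per capita at each generation.
At generation 1 (Liv, Eirik, Oskar, Dagny) there are 4 shares of (1)/4 = 1/4 each.
Living: Liv and Oskar — each takes 1/4.
Deceased: Eirik and Dagny. Their combined 1/2 is pooled and carried to generation 2.
At generation 2 (Hallvard, Hakon, Solveig, Trygve) there are 4 shares of (1/2)/4 = 1/8 each.
Living: Hallvard and Trygve — each takes 1/8.
Deceased: Hakon and Solveig. Their combined 1/4 is pooled and carried to generation 3.
At generation 3 (Ingeborg, Magnus, Tove, Frida, Asgeir, Sindre) there are 6 shares of (1/4)/6 = 1/24 each.
Living: Ingeborg, Magnus, Tove, Frida, Asgeir, and Sindre — each takes 1/24.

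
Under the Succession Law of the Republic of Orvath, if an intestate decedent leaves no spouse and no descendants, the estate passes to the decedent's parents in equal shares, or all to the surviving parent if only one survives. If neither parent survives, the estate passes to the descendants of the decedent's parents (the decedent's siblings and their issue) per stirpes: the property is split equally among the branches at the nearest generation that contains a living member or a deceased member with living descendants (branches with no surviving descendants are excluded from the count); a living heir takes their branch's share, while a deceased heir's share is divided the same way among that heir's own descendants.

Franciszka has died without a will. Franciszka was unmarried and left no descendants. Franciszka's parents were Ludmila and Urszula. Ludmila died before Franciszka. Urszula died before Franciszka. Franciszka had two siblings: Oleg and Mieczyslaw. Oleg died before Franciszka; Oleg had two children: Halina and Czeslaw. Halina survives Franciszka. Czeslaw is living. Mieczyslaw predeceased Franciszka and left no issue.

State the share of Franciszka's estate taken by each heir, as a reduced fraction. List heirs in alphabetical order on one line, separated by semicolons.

Neither parent survives and there are no descendants, so the estate passes to Franciszka's siblings and their issue per stirpes.
Mieczyslaw left no surviving issue, so that branch lapses and is disregarded.
Oleg's line is the sole branch at this level, so the full 1 passes to Oleg's issue by representation.
The estate is divided into 2 equal shares of 1/2 among Halina, Czeslaw.
Halina is living and takes 1/2.
Czeslaw is living and takes 1/2.

Czeslaw 1/2; Halina 1/2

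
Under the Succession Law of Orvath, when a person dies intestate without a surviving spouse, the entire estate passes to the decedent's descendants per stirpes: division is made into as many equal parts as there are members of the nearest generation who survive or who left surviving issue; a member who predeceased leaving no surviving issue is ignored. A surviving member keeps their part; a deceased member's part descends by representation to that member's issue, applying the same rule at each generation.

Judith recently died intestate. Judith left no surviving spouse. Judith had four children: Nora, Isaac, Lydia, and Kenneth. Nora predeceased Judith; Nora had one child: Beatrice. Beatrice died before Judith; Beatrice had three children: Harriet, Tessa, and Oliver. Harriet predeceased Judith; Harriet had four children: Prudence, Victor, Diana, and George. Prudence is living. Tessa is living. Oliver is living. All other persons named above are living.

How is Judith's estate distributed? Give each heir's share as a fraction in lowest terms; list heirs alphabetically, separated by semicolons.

There is no surviving spouse, so the entire estate passes to Judith's descendants per stirpes.
The estate is divided into 4 equal shares of 1/4 among Nora, Isaac, Lydia, Kenneth.
Nora predeceased; the 1/4 allotted to Nora's branch passes to Nora's issue by representation.
Beatrice's line is the sole branch at this level, so the full 1/4 passes to Beatrice's issue by representation.
The 1/4 is divided into 3 equal shares of 1/12 among Harriet, Tessa, Oliver.
Harriet predeceased; the 1/12 allotted to Harriet's branch passes to Harriet's issue by representation.
The 1/12 is divided into 4 equal shares of 1/48 among Prudence, Victor, Diana, George.
Prudence is living and takes 1/48.
Victor is living and takes 1/48.
Diana is living and takes 1/48.
George is living and takes 1/48.
Tessa is living and takes 1/12.
Oliver is living and takes 1/12.
Isaac is living and takes 1/4.
Lydia is living and takes 1/4.
Kenneth is living and takes 1/4.

Diana 1/48; George 1/48; Isaac 1/4; Kenneth 1/4; Lydia 1/4; Oliver 1/12; Prudence 1/48; Tessa 1/12; Victor 1/48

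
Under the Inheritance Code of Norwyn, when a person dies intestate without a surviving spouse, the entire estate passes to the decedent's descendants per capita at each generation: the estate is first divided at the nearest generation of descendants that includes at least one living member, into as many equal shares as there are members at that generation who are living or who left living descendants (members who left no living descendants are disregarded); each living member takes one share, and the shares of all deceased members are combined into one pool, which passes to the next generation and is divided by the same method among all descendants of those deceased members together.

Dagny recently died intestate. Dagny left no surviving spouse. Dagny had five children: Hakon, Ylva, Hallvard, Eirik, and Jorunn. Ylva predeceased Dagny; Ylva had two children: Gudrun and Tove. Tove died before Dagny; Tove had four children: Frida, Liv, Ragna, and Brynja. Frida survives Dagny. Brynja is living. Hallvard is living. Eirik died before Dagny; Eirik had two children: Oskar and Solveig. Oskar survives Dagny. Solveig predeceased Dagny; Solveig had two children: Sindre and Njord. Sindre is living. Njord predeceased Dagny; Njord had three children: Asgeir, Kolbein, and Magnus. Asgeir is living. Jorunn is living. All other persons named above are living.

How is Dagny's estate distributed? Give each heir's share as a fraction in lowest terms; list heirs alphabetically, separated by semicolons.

There is no surviving spouse, so the entire estate passes to Dagny's descendants per capita at each generation.
At generation 1 (Hakon, Ylva, Hallvard, Eirik, Jorunn) there are 5 shares of (1)/5 = 1/5 each.
Living: Hakon, Hallvard, and Jorunn — each takes 1/5.
Deceased: Ylva and Eirik. Their combined 2/5 is pooled and carried to generation 2.
At generation 2 (Gudrun, Tove, Oskar, Solveig) there are 4 shares of (2/5)/4 = 1/10 each.
Living: Gudrun and Oskar — each takes 1/10.
Deceased: Tove and Solveig. Their combined 1/5 is pooled and carried to generation 3.
At generation 3 (Frida, Liv, Ragna, Brynja, Sindre, Njord) there are 6 shares of (1/5)/6 = 1/30 each.
Living: Frida, Liv, Ragna, Brynja, and Sindre — each takes 1/30.
Deceased: Njord. That 1/30 share is carried to generation 4.
At generation 4 (Asgeir, Kolbein, Magnus) there are 3 shares of (1/30)/3 = 1/90 each.
Living: Asgeir, Kolbein, and Magnus — each takes 1/90.

Asgeir 1/90; Brynja 1/30; Frida 1/30; Gudrun 1/10; Hakon 1/5; Hallvard 1/5; Jorunn 1/5; Kolbein 1/90; Liv 1/30; Magnus 1/90; Oskar 1/10; Ragna 1/30; Sindre 1/30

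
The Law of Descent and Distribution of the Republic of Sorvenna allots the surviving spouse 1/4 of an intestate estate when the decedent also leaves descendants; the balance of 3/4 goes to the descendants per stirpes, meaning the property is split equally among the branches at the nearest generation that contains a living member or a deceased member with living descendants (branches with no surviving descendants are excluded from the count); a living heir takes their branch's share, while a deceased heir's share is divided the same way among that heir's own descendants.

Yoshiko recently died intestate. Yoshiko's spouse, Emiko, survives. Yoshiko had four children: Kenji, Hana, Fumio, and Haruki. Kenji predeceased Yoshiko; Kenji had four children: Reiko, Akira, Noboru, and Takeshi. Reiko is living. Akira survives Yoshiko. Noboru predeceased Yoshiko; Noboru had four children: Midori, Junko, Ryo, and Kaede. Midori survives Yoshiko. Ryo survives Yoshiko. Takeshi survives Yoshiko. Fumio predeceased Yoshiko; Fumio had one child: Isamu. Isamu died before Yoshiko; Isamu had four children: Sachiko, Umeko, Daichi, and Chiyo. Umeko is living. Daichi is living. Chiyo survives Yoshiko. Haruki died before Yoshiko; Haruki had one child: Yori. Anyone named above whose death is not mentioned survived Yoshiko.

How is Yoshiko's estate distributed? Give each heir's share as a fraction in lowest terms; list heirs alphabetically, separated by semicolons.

Akira 3/64; Chiyo 3/64; Daichi 3/64; Emiko 1/4; Hana 3/16; Junko 3/256; Kaede 3/256; Midori 3/256; Reiko 3/64; Ryo 3/256; Sachiko 3/64; Takeshi 3/64; Umeko 3/64; Yori 3/16

Emiko, as surviving spouse, takes 1/4.
The remaining 3/4 passes to Yoshiko's descendants per stirpes.
The 3/4 is divided into 4 equal shares of 3/16 among Kenji, Hana, Fumio, Haruki.
Kenji predeceased; the 3/16 allotted to Kenji's branch passes to Kenji's issue by representation.
The 3/16 is divided into 4 equal shares of 3/64 among Reiko, Akira, Noboru, Takeshi.
Reiko is living and takes 3/64.
Akira is living and takes 3/64.
Noboru predeceased; the 3/64 allotted to Noboru's branch passes to Noboru's issue by representation.
The 3/64 is divided into 4 equal shares of 3/256 among Midori, Junko, Ryo, Kaede.
Midori is living and takes 3/256.
Junko is living and takes 3/256.
Ryo is living and takes 3/256.
Kaede is living and takes 3/256.
Takeshi is living and takes 3/64.
Hana is living and takes 3/16.
Fumio predeceased; the 3/16 allotted to Fumio's branch passes to Fumio's issue by representation.
Isamu's line is the sole branch at this level, so the full 3/16 passes to Isamu's issue by representation.
The 3/16 is divided into 4 equal shares of 3/64 among Sachiko, Umeko, Daichi, Chiyo.
Sachiko is living and takes 3/64.
Umeko is living and takes 3/64.
Daichi is living and takes 3/64.
Chiyo is living and takes 3/64.
Haruki predeceased; the 3/16 allotted to Haruki's branch passes to Haruki's issue by representation.
Yori is the sole taker at this level and receives the full 3/16.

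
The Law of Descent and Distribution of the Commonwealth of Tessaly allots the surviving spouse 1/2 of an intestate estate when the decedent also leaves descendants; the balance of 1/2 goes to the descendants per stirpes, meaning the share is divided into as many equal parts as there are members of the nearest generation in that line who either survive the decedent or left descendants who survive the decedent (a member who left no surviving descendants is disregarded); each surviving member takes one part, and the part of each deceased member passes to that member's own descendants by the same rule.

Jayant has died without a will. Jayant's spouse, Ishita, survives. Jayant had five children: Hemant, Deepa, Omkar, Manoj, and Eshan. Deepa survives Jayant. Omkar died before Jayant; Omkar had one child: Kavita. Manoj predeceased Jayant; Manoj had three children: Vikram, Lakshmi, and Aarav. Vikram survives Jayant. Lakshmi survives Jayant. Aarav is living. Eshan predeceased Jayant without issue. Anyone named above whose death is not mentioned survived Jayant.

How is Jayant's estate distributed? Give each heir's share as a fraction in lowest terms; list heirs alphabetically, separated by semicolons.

Ishita, as surviving spouse, takes 1/2.
The remaining 1/2 passes to Jayant's descendants per stirpes.
Eshan left no surviving issue, so that branch lapses and is disregarded.
The 1/2 is divided into 4 equal shares of 1/8 among Hemant, Deepa, Omkar, Manoj.
Hemant is living and takes 1/8.
Deepa is living and takes 1/8.
Omkar predeceased; the 1/8 allotted to Omkar's branch passes to Omkar's issue by representation.
Kavita is the sole taker at this level and receives the full 1/8.
Manoj predeceased; the 1/8 allotted to Manoj's branch passes to Manoj's issue by representation.
The 1/8 is divided into 3 equal shares of 1/24 among Vikram, Lakshmi, Aarav.
Vikram is living and takes 1/24.
Lakshmi is living and takes 1/24.
Aarav is living and takes 1/24.

Aarav 1/24; Deepa 1/8; Hemant 1/8; Ishita 1/2; Kavita 1/8; Lakshmi 1/24; Vikram 1/24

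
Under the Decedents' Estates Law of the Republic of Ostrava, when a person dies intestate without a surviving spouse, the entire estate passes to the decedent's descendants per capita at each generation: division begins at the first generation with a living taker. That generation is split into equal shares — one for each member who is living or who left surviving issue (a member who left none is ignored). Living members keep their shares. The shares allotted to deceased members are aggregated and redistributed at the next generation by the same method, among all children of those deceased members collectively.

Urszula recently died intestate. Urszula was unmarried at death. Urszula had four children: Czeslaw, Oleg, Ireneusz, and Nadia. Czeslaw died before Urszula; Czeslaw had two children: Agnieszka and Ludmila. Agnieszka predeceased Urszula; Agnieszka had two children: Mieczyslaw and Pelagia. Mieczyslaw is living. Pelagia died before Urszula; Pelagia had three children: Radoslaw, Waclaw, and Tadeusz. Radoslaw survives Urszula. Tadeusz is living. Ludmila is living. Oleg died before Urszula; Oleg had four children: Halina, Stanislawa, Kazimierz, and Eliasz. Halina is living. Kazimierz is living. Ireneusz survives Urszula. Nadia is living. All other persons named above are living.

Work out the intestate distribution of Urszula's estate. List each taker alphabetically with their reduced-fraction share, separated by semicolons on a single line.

There is no surviving spouse, so the entire estate passes to Urszula's descendants per capita at each generation.
At generation 1 (Czeslaw, Oleg, Ireneusz, Nadia) there are 4 shares of (1)/4 = 1/4 each.
Living: Ireneusz and Nadia — each takes 1/4.
Deceased: Czeslaw and Oleg. Their combined 1/2 is pooled and carried to generation 2.
At generation 2 (Agnieszka, Ludmila, Halina, Stanislawa, Kazimierz, Eliasz) there are 6 shares of (1/2)/6 = 1/12 each.
Living: Ludmila, Halina, Stanislawa, Kazimierz, and Eliasz — each takes 1/12.
Deceased: Agnieszka. That 1/12 share is carried to generation 3.
At generation 3 (Mieczyslaw, Pelagia) there are 2 shares of (1/12)/2 = 1/24 each.
Living: Mieczyslaw — each takes 1/24.
Deceased: Pelagia. That 1/24 share is carried to generation 4.
At generation 4 (Radoslaw, Waclaw, Tadeusz) there are 3 shares of (1/24)/3 = 1/72 each.
Living: Radoslaw, Waclaw, and Tadeusz — each takes 1/72.

Eliasz 1/12; Halina 1/12; Ireneusz 1/4; Kazimierz 1/12; Ludmila 1/12; Mieczyslaw 1/24; Nadia 1/4; Radoslaw 1/72; Stanislawa 1/12; Tadeusz 1/72; Waclaw 1/72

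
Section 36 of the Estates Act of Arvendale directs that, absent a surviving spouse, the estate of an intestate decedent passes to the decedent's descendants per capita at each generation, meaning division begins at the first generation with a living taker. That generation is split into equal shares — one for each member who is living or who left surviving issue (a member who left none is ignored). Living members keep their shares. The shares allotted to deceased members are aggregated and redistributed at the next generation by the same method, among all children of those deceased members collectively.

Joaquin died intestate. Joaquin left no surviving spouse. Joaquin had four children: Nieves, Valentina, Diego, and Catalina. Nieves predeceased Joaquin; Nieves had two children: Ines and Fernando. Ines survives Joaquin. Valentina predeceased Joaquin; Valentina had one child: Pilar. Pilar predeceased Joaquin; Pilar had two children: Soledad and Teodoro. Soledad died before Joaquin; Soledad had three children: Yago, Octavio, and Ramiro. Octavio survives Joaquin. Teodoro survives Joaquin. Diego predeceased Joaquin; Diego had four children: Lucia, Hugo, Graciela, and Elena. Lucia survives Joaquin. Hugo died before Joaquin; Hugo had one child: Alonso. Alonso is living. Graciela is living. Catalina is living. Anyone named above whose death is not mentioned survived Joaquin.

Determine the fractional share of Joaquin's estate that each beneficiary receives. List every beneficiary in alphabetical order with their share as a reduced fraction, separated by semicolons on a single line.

There is no surviving spouse, so the entire estate passes to Joaquin's descendants per capita at each generation.
At generation 1 (Nieves, Valentina, Diego, Catalina) there are 4 shares of (1)/4 = 1/4 each.
Living: Catalina — each takes 1/4.
Deceased: Nieves, Valentina, and Diego. Their combined 3/4 is pooled and carried to generation 2.
At generation 2 (Ines, Fernando, Pilar, Lucia, Hugo, Graciela, Elena) there are 7 shares of (3/4)/7 = 3/28 each.
Living: Ines, Fernando, Lucia, Graciela, and Elena — each takes 3/28.
Deceased: Pilar and Hugo. Their combined 3/14 is pooled and carried to generation 3.
At generation 3 (Soledad, Teodoro, Alonso) there are 3 shares of (3/14)/3 = 1/14 each.
Living: Teodoro and Alonso — each takes 1/14.
Deceased: Soledad. That 1/14 share is carried to generation 4.
At generation 4 (Yago, Octavio, Ramiro) there are 3 shares of (1/14)/3 = 1/42 each.
Living: Yago, Octavio, and Ramiro — each takes 1/42.

Alonso 1/14; Catalina 1/4; Elena 3/28; Fernando 3/28; Graciela 3/28; Ines 3/28; Lucia 3/28; Octavio 1/42; Ramiro 1/42; Teodoro 1/14; Yago 1/42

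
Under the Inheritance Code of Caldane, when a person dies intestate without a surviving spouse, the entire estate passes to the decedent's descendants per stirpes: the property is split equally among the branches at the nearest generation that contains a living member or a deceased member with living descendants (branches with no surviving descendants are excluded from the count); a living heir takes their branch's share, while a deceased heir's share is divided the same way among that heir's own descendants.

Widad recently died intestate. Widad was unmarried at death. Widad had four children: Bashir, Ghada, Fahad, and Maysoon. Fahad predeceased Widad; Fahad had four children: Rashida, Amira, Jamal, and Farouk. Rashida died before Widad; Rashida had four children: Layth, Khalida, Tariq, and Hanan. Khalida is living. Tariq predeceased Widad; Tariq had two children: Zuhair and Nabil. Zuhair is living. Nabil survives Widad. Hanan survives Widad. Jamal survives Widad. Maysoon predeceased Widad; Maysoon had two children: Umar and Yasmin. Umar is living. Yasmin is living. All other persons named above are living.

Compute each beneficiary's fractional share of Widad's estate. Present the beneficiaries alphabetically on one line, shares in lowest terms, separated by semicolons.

There is no surviving spouse, so the entire estate passes to Widad's descendants per stirpes.
The estate is divided into 4 equal shares of 1/4 among Bashir, Ghada, Fahad, Maysoon.
Bashir is living and takes 1/4.
Ghada is living and takes 1/4.
Fahad predeceased; the 1/4 allotted to Fahad's branch passes to Fahad's issue by representation.
The 1/4 is divided into 4 equal shares of 1/16 among Rashida, Amira, Jamal, Farouk.
Rashida predeceased; the 1/16 allotted to Rashida's branch passes to Rashida's issue by representation.
The 1/16 is divided into 4 equal shares of 1/64 among Layth, Khalida, Tariq, Hanan.
Layth is living and takes 1/64.
Khalida is living and takes 1/64.
Tariq predeceased; the 1/64 allotted to Tariq's branch passes to Tariq's issue by representation.
The 1/64 is divided into 2 equal shares of 1/128 among Zuhair, Nabil.
Zuhair is living and takes 1/128.
Nabil is living and takes 1/128.
Hanan is living and takes 1/64.
Amira is living and takes 1/16.
Jamal is living and takes 1/16.
Farouk is living and takes 1/16.
Maysoon predeceased; the 1/4 allotted to Maysoon's branch passes to Maysoon's issue by representation.
The 1/4 is divided into 2 equal shares of 1/8 among Umar, Yasmin.
Umar is living and takes 1/8.
Yasmin is living and takes 1/8.

Amira 1/16; Bashir 1/4; Farouk 1/16; Ghada 1/4; Hanan 1/64; Jamal 1/16; Khalida 1/64; Layth 1/64; Nabil 1/128; Umar 1/8; Yasmin 1/8; Zuhair 1/128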